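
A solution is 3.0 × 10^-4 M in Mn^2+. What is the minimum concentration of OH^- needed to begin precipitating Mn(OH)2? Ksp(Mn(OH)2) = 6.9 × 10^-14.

[OH^-] = 1.5 × 10^-5 M

Mn(OH)2(s) ⇌ Mn^2+ + 2 OH^-
Ksp = [Mn^2+][OH^-]^2
Precipitation begins when Q = Ksp. With [Mn^2+] = 3.0 × 10^-4 M:
6.9 × 10^-14 = (3.0 × 10^-4) × [OH^-]^2
[OH^-] = (6.9 × 10^-14 / 3.0 × 10^-4)^(1/2) = 1.5 x 10^-5 M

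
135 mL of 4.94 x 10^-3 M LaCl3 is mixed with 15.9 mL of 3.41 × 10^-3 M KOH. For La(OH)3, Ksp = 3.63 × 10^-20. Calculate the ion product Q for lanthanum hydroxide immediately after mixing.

Total volume = 135 + 15.9 = 150.9 mL.
[La^3+] = 4.94 × 10^-3 × (135/150.9) = 4.419 x 10^-3 M
[OH^-] = 3.41 × 10^-3 × (15.9/150.9) = 3.593 × 10^-4 M
La(OH)3(s) ⇌ La^3+(aq) + 3 OH^-(aq), so Q = [La^3+][OH^-]^3
Q = (4.419 x 10^-3)(3.593 x 10^-4)^3 = 2.05 × 10^-13
Q > Ksp, so La(OH)3 will precipitate.

Q = 2.05 × 10^-13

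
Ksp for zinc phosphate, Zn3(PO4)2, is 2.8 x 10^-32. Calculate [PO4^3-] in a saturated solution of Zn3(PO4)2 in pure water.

3.8e-7 M

Zn3(PO4)2(s) <=> 3 Zn^2+(aq) + 2 PO4^3-(aq)
Ksp = [Zn^2+]^3[PO4^3-]^2
Let s = molar solubility. Then [Zn^2+] = 3s and [PO4^3-] = 2s.
So Ksp = (3s)^3 × (2s)^2 = 108s^5
s^5 = 2.8 x 10^-32 / 108, so s = 1.92 × 10^-7 M
[PO4^3-] = 2s = 3.8 × 10^-7 M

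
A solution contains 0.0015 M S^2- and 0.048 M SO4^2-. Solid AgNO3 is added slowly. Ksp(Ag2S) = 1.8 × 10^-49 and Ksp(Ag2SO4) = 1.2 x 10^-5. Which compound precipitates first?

Precipitation of each salt starts when its ion product equals its Ksp.
For Ag2S: 1.8 × 10^-49 = 0.0015 × [Ag^+]^2  ⇒  [Ag^+] = 1.1 x 10^-23 M.
For Ag2SO4: 1.2 x 10^-5 = 0.048 × [Ag^+]^2  ⇒  [Ag^+] = 1.6 × 10^-2 M.
The salt with the lower threshold [Ag^+] precipitates first: Ag2S.

Ag2S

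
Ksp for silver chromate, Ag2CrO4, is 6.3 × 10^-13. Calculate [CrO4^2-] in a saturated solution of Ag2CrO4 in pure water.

5.4e-5 M

Ag2CrO4(s) <=> 2 Ag^+ + CrO4^2-
Ksp = [Ag^+]^2[CrO4^2-]
If s mol/L of Ag2CrO4 dissolves, [Ag^+] = 2s and [CrO4^2-] = s.
Substituting: Ksp = (2s)^2s = 4s^3
Solving, s = (6.3 × 10^-13/4)^(1/3) = 5.40 × 10^-5 M
[CrO4^2-] = s = 5.4 × 10^-5 M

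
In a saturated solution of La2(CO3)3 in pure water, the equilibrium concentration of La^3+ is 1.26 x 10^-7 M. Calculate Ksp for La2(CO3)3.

La2(CO3)3(s) ⇌ 2 La^3+(aq) + 3 CO3^2-(aq)
Stoichiometry gives [CO3^2-] = (3/2)[La^3+] = 1.890 × 10^-7 M.
Ksp = [La^3+]^2[CO3^2-]^3
Ksp = (1.26 × 10^-7)^2 × (1.890 x 10^-7)^3 = 1.07 × 10^-34

1.07 × 10^-34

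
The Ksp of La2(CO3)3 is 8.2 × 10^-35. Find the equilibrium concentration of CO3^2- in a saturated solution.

La2(CO3)3(s) ⇌ 2 La^3+(aq) + 3 CO3^2-(aq)
Ksp = [La^3+]^2[CO3^2-]^3
For each mole of La2(CO3)3 that dissolves: [La^3+] = 2s, [CO3^2-] = 3s.
Ksp = (2s)^2(3s)^3 = 108s^5
Solving, s = (8.2 × 10^-35/108)^(1/5) = 5.97 × 10^-8 M
[CO3^2-] = 3s = 1.8 × 10^-7 M

[CO3^2-] = 1.8 x 10^-7 M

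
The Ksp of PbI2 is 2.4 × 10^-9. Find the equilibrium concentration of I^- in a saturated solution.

[I^-] ≈ 1.7 × 10^-3 M

PbI2(s) ⇌ Pb^2+ + 2 I^-
Ksp = [Pb^2+][I^-]^2
If s mol/L of PbI2 dissolves, [Pb^2+] = s and [I^-] = 2s.
So Ksp = s × (2s)^2 = 4s^3
Solving, s = (2.4 × 10^-9/4)^(1/3) = 8.43 × 10^-4 M
[I^-] = 2s = 1.7 x 10^-3 M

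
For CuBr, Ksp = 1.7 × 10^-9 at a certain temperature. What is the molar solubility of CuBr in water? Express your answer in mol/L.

CuBr(s) ⇌ Cu^+ + Br^-
Ksp = [Cu^+][Br^-]
For each mole of CuBr that dissolves: [Cu^+] = s, [Br^-] = s.
Ksp = s^2
s = (1.7 × 10^-9)^(1/2) = 4.1 × 10^-5 M

s ≈ 4.1 × 10^-5 M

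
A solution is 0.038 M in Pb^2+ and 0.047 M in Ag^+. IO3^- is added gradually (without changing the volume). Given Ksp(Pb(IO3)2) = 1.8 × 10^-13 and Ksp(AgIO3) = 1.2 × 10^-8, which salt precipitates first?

Precipitation of each salt starts when its ion product equals its Ksp.
For Pb(IO3)2: 1.8 × 10^-13 = 0.038 × [IO3^-]^2  ⇒  [IO3^-] = 2.2 × 10^-6 M.
For AgIO3: 1.2 × 10^-8 = 0.047 × [IO3^-]  ⇒  [IO3^-] = 2.6 x 10^-7 M.
The salt with the lower threshold [IO3^-] precipitates first: AgIO3.

AgIO3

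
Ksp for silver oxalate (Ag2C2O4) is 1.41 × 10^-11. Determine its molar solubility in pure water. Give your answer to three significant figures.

s = 1.52e-4 M

Ag2C2O4(s) <=> 2 Ag^+ + C2O4^2-
Ksp = [Ag^+]^2[C2O4^2-]
With molar solubility s: [Ag^+] = 2s, [C2O4^2-] = s.
Substituting: Ksp = (2s)^2s = 4s^3
s = (1.41 × 10^-11 / 4)^(1/3) = 1.52 x 10^-4 M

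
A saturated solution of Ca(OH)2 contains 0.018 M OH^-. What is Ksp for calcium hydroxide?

Ca(OH)2(s) ⇌ Ca^2+ + 2 OH^-
Stoichiometry gives [Ca^2+] = (1/2)[OH^-] = 9.00 x 10^-3 M.
Ksp = [Ca^2+][OH^-]^2
Ksp = 9.00 × 10^-3 × (1.8 x 10^-2)^2 = 2.9 × 10^-6

2.9 x 10^-6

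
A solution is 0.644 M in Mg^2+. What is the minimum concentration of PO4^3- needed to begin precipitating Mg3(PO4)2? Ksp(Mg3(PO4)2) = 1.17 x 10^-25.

[PO4^3-] = 6.62 × 10^-13 M

Mg3(PO4)2(s) ⇌ 3 Mg^2+(aq) + 2 PO4^3-(aq)
Ksp = [Mg^2+]^3[PO4^3-]^2
Precipitation begins when Q = Ksp. With [Mg^2+] = 0.644 M:
1.17 x 10^-25 = (0.644)^3 × [PO4^3-]^2
[PO4^3-] = (1.17 x 10^-25 / 2.671 x 10^-1)^(1/2) = 6.62 x 10^-13 M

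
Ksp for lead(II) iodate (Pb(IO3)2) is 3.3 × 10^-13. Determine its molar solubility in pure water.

4.4 × 10^-5 M

Pb(IO3)2(s) ⇌ Pb^2+ + 2 IO3^-
Ksp = [Pb^2+][IO3^-]^2
If s mol/L of Pb(IO3)2 dissolves, [Pb^2+] = s and [IO3^-] = 2s.
Substituting: Ksp = s(2s)^2 = 4s^3
s = (3.3 × 10^-13 / 4)^(1/3) = 4.4 × 10^-5 M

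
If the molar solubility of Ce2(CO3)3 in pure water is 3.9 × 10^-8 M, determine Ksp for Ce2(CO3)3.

Ce2(CO3)3(s) ⇌ 2 Ce^3+ + 3 CO3^2-
With molar solubility s: [Ce^3+] = 2s, [CO3^2-] = 3s.
Ksp = [Ce^3+]^2[CO3^2-]^3
Ksp = (2s)^2(3s)^3 = 108s^5
Ksp = 108 × (3.9 × 10^-8)^5 = 9.7 × 10^-36

Ksp ≈ 9.7 × 10^-36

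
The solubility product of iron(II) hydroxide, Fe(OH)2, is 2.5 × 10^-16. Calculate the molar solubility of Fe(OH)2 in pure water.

4.0 x 10^-6 M

Fe(OH)2(s) ⇌ Fe^2+ + 2 OH^-
Ksp = [Fe^2+][OH^-]^2
With molar solubility s: [Fe^2+] = s, [OH^-] = 2s.
Substituting: Ksp = s(2s)^2 = 4s^3
s = (2.5 × 10^-16 / 4)^(1/3) = 4.0 × 10^-6 M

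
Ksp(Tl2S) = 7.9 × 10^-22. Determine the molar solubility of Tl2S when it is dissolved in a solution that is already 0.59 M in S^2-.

Tl2S(s) ⇌ 2 Tl^+ + S^2-
Ksp = [Tl^+]^2[S^2-]
If s mol/L dissolves here, [Tl^+] = 2s, [S^2-] = 0.59 + s ≈ 0.59 (since the S^2- already present dominates).
Ksp ≈ (2s)^2 × 0.59
s = 1.8 × 10^-11 M
Check: s = 1.8 × 10^-11 ≪ 0.59, so the approximation is valid.

s = 1.8 × 10^-11 M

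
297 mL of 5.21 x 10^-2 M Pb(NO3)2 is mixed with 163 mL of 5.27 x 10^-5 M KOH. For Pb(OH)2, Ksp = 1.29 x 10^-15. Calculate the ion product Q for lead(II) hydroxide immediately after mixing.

Total volume = 297 + 163 = 460 mL.
[Pb^2+] = 5.21 × 10^-2 × (297/460) = 3.364 x 10^-2 M
[OH^-] = 5.27 × 10^-5 × (163/460) = 1.867 x 10^-5 M
Pb(OH)2(s) ⇌ Pb^2+(aq) + 2 OH^-(aq), so Q = [Pb^2+][OH^-]^2
Q = (3.364 × 10^-2)(1.867 × 10^-5)^2 = 1.17 × 10^-11
Q > Ksp, so Pb(OH)2 will precipitate.

Q ≈ 1.17 x 10^-11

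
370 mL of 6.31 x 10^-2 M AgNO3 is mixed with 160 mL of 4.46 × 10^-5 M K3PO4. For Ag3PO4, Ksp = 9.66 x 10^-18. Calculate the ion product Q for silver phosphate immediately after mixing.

1.15 x 10^-9

Total volume = 370 + 160 = 530 mL.
[Ag^+] = 6.31 × 10^-2 × (370/530) = 4.405 × 10^-2 M
[PO4^3-] = 4.46 × 10^-5 × (160/530) = 1.346 × 10^-5 M
Ag3PO4(s) ⇌ 3 Ag^+ + PO4^3-, so Q = [Ag^+]^3[PO4^3-]
Q = (4.405 × 10^-2)^3(1.346 × 10^-5) = 1.15 × 10^-9
Q > Ksp, so Ag3PO4 will precipitate.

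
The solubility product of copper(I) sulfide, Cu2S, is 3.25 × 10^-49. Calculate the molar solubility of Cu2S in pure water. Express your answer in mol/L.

Cu2S(s) ⇌ 2 Cu^+(aq) + S^2-(aq)
Ksp = [Cu^+]^2[S^2-]
With molar solubility s: [Cu^+] = 2s, [S^2-] = s.
Substituting: Ksp = (2s)^2s = 4s^3
Solving, s = (3.25 × 10^-49/4)^(1/3) = 4.33 x 10^-17 M

s ≈ 4.33e-17 M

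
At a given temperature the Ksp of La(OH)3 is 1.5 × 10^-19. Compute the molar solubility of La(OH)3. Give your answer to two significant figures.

La(OH)3(s) ⇌ La^3+(aq) + 3 OH^-(aq)
Ksp = [La^3+][OH^-]^3
For each mole of La(OH)3 that dissolves: [La^3+] = s, [OH^-] = 3s.
Ksp = s(3s)^3 = 27s^4
s = (1.5 × 10^-19 / 27)^(1/4) = 8.6 × 10^-6 M

s = 8.6 × 10^-6 M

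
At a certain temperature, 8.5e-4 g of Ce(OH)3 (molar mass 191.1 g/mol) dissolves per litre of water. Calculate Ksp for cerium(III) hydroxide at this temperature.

1.1 × 10^-20

Molar solubility s = (8.5 × 10^-4 g/L) / (191.1 g/mol) = 4.45 x 10^-6 M.
Ce(OH)3(s) ⇌ Ce^3+ + 3 OH^-
Let s = molar solubility. Then [Ce^3+] = s and [OH^-] = 3s.
Ksp = [Ce^3+][OH^-]^3
So Ksp = s × (3s)^3 = 27s^4
Ksp = 27 × (4.45 × 10^-6)^4 = 1.1 x 10^-20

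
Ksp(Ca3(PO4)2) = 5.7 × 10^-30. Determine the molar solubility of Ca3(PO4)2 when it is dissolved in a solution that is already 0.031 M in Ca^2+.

Ca3(PO4)2(s) <=> 3 Ca^2+ + 2 PO4^3-
Ksp = [Ca^2+]^3[PO4^3-]^2
If s mol/L dissolves here, [Ca^2+] = 0.031 + 3s ≈ 0.031, [PO4^3-] = 2s (since the Ca^2+ already present dominates).
Ksp ≈ (0.031)^3 × (2s)^2
s = 2.2 x 10^-13 M
Check: 3s = 6.6 × 10^-13 ≪ 0.031, so the approximation is valid.

s ≈ 2.2 × 10^-13 M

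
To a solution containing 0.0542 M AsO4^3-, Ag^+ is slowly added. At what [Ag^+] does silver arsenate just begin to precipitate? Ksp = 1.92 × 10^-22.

[Ag^+] ≈ 1.52e-7 M

Ag3AsO4(s) ⇌ 3 Ag^+ + AsO4^3-
Ksp = [Ag^+]^3[AsO4^3-]
Precipitation begins when Q = Ksp. With [AsO4^3-] = 0.0542 M:
1.92 × 10^-22 = (0.0542) × [Ag^+]^3
[Ag^+] = (1.92 × 10^-22 / 5.42 × 10^-2)^(1/3) = 1.52 x 10^-7 M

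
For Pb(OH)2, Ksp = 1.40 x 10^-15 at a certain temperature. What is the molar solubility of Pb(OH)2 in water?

7.05 x 10^-6 M

Pb(OH)2(s) <=> Pb^2+(aq) + 2 OH^-(aq)
Ksp = [Pb^2+][OH^-]^2
Let s = molar solubility. Then [Pb^2+] = s and [OH^-] = 2s.
So Ksp = s × (2s)^2 = 4s^3
s = (1.40 x 10^-15 / 4)^(1/3) = 7.05 × 10^-6 M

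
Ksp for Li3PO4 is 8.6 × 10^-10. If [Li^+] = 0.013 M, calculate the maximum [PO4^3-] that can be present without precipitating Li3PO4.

Li3PO4(s) <=> 3 Li^+ + PO4^3-
Ksp = [Li^+]^3[PO4^3-]
Precipitation begins when Q = Ksp. With [Li^+] = 0.013 M:
8.6 × 10^-10 = (0.013)^3 × [PO4^3-]
[PO4^3-] = (8.6 × 10^-10 / 2.20 × 10^-6) = 3.9 × 10^-4 M

3.9 x 10^-4 M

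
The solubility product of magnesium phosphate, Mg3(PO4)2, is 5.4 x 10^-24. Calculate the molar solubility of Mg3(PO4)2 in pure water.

s ≈ 8.7 x 10^-6 M

Mg3(PO4)2(s) ⇌ 3 Mg^2+(aq) + 2 PO4^3-(aq)
Ksp = [Mg^2+]^3[PO4^3-]^2
If s mol/L of Mg3(PO4)2 dissolves, [Mg^2+] = 3s and [PO4^3-] = 2s.
So Ksp = (3s)^3 × (2s)^2 = 108s^5
Solving, s = (5.4 x 10^-24/108)^(1/5) = 8.7 x 10^-6 M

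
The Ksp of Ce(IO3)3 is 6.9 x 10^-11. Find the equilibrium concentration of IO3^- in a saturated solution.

3.8 × 10^-3 M

Ce(IO3)3(s) <=> Ce^3+ + 3 IO3^-
Ksp = [Ce^3+][IO3^-]^3
Let s = molar solubility. Then [Ce^3+] = s and [IO3^-] = 3s.
Ksp = s(3s)^3 = 27s^4
s^4 = 6.9 x 10^-11 / 27, so s = 1.26 x 10^-3 M
[IO3^-] = 3s = 3.8 × 10^-3 M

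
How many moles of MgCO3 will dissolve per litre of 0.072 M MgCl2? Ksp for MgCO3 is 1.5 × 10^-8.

2.1 × 10^-7 M

MgCO3(s) <=> Mg^2+ + CO3^2-
Ksp = [Mg^2+][CO3^2-]
Let s be the molar solubility in this solution. [Mg^2+] = 0.072 + s ≈ 0.072, [CO3^2-] = s (Ksp is small, so little additional dissolves).
Ksp ≈ 0.072 × s
s = 2.1 × 10^-7 M
Check: s = 2.1 × 10^-7 ≪ 0.072, so the approximation is valid.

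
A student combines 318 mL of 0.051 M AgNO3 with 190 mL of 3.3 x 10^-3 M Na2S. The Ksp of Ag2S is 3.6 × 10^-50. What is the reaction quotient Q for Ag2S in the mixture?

1.3 × 10^-6

Total volume = 318 + 190 = 508 mL.
[Ag^+] = 5.1 x 10^-2 × (318/508) = 3.19 × 10^-2 M
[S^2-] = 3.3 × 10^-3 × (190/508) = 1.23 × 10^-3 M
Ag2S(s) <=> 2 Ag^+(aq) + S^2-(aq), so Q = [Ag^+]^2[S^2-]
Q = (3.19 × 10^-2)^2(1.23 × 10^-3) = 1.3 x 10^-6
Q > Ksp, so Ag2S will precipitate.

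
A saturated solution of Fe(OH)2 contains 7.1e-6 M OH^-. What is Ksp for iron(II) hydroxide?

Fe(OH)2(s) ⇌ Fe^2+ + 2 OH^-
Stoichiometry gives [Fe^2+] = (1/2)[OH^-] = 3.55 x 10^-6 M.
Ksp = [Fe^2+][OH^-]^2
Ksp = 3.55 × 10^-6 × (7.1 × 10^-6)^2 = 1.8 x 10^-16

Ksp = 1.8 × 10^-16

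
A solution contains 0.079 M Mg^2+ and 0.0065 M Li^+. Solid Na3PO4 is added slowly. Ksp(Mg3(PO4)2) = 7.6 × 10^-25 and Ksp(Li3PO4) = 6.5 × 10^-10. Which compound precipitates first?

Mg3(PO4)2

Precipitation of each salt starts when its ion product equals its Ksp.
For Mg3(PO4)2: 7.6 × 10^-25 = (0.079)^3 × [PO4^3-]^2  ⇒  [PO4^3-] = 3.9 × 10^-11 M.
For Li3PO4: 6.5 × 10^-10 = (0.0065)^3 × [PO4^3-]  ⇒  [PO4^3-] = 2.4 x 10^-3 M.
The salt with the lower threshold [PO4^3-] precipitates first: Mg3(PO4)2.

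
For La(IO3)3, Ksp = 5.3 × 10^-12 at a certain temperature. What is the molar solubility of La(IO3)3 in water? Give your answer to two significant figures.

La(IO3)3(s) <=> La^3+(aq) + 3 IO3^-(aq)
Ksp = [La^3+][IO3^-]^3
If s mol/L of La(IO3)3 dissolves, [La^3+] = s and [IO3^-] = 3s.
Ksp = s(3s)^3 = 27s^4
s^4 = 5.3 × 10^-12 / 27, so s = 6.7 x 10^-4 M

s = 6.7e-4 M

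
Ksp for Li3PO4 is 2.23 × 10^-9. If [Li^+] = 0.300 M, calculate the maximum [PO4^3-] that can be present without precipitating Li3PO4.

Li3PO4(s) ⇌ 3 Li^+ + PO4^3-
Ksp = [Li^+]^3[PO4^3-]
Precipitation begins when Q = Ksp. With [Li^+] = 0.300 M:
2.23 × 10^-9 = (0.300)^3 × [PO4^3-]
[PO4^3-] = (2.23 × 10^-9 / 2.700 × 10^-2) = 8.26 × 10^-8 M

[PO4^3-] = 8.26 × 10^-8 M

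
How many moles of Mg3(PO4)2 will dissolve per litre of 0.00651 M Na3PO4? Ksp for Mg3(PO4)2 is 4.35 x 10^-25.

Mg3(PO4)2(s) ⇌ 3 Mg^2+(aq) + 2 PO4^3-(aq)
Ksp = [Mg^2+]^3[PO4^3-]^2
Let s be the molar solubility in this solution. [Mg^2+] = 3s, [PO4^3-] = 0.00651 + 2s ≈ 0.00651 (since PO4^3- from Na3PO4 dominates).
Ksp ≈ (3s)^3 × (0.00651)^2
s = 7.24 × 10^-8 M
Check: 2s = 1.4 × 10^-7 ≪ 0.00651, so the approximation is valid.

s = 7.24e-8 M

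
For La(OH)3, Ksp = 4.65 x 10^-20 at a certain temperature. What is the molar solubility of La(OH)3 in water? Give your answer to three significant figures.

6.44 x 10^-6 M

La(OH)3(s) <=> La^3+ + 3 OH^-
Ksp = [La^3+][OH^-]^3
If s mol/L of La(OH)3 dissolves, [La^3+] = s and [OH^-] = 3s.
Substituting: Ksp = s(3s)^3 = 27s^4
s = (4.65 x 10^-20 / 27)^(1/4) = 6.44 × 10^-6 M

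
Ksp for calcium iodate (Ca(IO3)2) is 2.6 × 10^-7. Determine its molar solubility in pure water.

s = 4.0e-3 M

Ca(IO3)2(s) <=> Ca^2+(aq) + 2 IO3^-(aq)
Ksp = [Ca^2+][IO3^-]^2
Let s = molar solubility. Then [Ca^2+] = s and [IO3^-] = 2s.
So Ksp = s × (2s)^2 = 4s^3
s = (2.6 × 10^-7 / 4)^(1/3) = 4.0 x 10^-3 M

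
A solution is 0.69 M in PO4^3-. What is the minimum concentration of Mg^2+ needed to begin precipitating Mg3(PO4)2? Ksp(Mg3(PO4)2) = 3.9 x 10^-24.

Mg3(PO4)2(s) ⇌ 3 Mg^2+(aq) + 2 PO4^3-(aq)
Ksp = [Mg^2+]^3[PO4^3-]^2
Precipitation begins when Q = Ksp. With [PO4^3-] = 0.69 M:
3.9 x 10^-24 = (0.69)^2 × [Mg^2+]^3
[Mg^2+] = (3.9 x 10^-24 / 4.76 × 10^-1)^(1/3) = 2.0 x 10^-8 M

2.0e-8 M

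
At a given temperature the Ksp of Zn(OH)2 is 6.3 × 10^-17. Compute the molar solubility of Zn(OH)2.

Zn(OH)2(s) ⇌ Zn^2+ + 2 OH^-
Ksp = [Zn^2+][OH^-]^2
With molar solubility s: [Zn^2+] = s, [OH^-] = 2s.
Substituting: Ksp = s(2s)^2 = 4s^3
s^3 = 6.3 × 10^-17 / 4, so s = 2.5 × 10^-6 M

2.5e-6 M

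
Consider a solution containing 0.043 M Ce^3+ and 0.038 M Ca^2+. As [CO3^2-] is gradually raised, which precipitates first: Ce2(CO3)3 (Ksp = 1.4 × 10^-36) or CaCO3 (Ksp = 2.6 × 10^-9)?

Ce2(CO3)3

Each salt begins to precipitate when Q = Ksp, i.e. when [CO3^2-] reaches its threshold.
For Ce2(CO3)3: 1.4 × 10^-36 = (0.043)^2 × [CO3^2-]^3  ⇒  [CO3^2-] = 9.1 × 10^-12 M.
For CaCO3: 2.6 × 10^-9 = 0.038 × [CO3^2-]  ⇒  [CO3^2-] = 6.8 × 10^-8 M.
The salt with the lower threshold [CO3^2-] precipitates first: Ce2(CO3)3.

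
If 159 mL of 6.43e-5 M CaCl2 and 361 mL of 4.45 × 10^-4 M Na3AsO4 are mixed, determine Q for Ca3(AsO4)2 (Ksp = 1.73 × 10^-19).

Total volume = 159 + 361 = 520 mL.
[Ca^2+] = 6.43 x 10^-5 × (159/520) = 1.966 × 10^-5 M
[AsO4^3-] = 4.45 × 10^-4 × (361/520) = 3.089 x 10^-4 M
Ca3(AsO4)2(s) <=> 3 Ca^2+ + 2 AsO4^3-, so Q = [Ca^2+]^3[AsO4^3-]^2
Q = (1.966 x 10^-5)^3(3.089 × 10^-4)^2 = 7.25 × 10^-22
Q < Ksp, so no precipitate of Ca3(AsO4)2 forms.

Q = 7.25e-22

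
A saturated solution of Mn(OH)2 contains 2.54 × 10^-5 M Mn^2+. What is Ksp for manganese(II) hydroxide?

Mn(OH)2(s) ⇌ Mn^2+ + 2 OH^-
Stoichiometry gives [OH^-] = (2/1)[Mn^2+] = 5.080 x 10^-5 M.
Ksp = [Mn^2+][OH^-]^2
Ksp = 2.54 × 10^-5 × (5.080 x 10^-5)^2 = 6.55 x 10^-14

Ksp = 6.55 × 10^-14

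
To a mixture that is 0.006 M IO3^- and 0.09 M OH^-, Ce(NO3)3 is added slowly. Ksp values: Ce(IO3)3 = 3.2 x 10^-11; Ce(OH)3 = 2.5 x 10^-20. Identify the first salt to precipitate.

Ce(OH)3

Each salt begins to precipitate when Q = Ksp, i.e. when [Ce^3+] reaches its threshold.
For Ce(IO3)3: 3.2 x 10^-11 = (0.006)^3 × [Ce^3+]  ⇒  [Ce^3+] = 1.5 x 10^-4 M.
For Ce(OH)3: 2.5 x 10^-20 = (0.09)^3 × [Ce^3+]  ⇒  [Ce^3+] = 3.4 x 10^-17 M.
The salt with the lower threshold [Ce^3+] precipitates first: Ce(OH)3.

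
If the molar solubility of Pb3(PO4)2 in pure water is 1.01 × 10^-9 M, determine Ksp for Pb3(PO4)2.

1.14e-43

Pb3(PO4)2(s) <=> 3 Pb^2+(aq) + 2 PO4^3-(aq)
With molar solubility s: [Pb^2+] = 3s, [PO4^3-] = 2s.
Ksp = [Pb^2+]^3[PO4^3-]^2
So Ksp = (3s)^3 × (2s)^2 = 108s^5
Ksp = 108 × (1.01 × 10^-9)^5 = 1.14 x 10^-43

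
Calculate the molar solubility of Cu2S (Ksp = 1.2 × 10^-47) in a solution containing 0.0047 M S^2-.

Cu2S(s) <=> 2 Cu^+(aq) + S^2-(aq)
Ksp = [Cu^+]^2[S^2-]
Let s be the molar solubility in this solution. [Cu^+] = 2s, [S^2-] = 0.0047 + s ≈ 0.0047 (Ksp is small, so little additional dissolves).
Ksp ≈ (2s)^2 × 0.0047
s = 2.5 × 10^-23 M
Check: s = 2.5 x 10^-23 ≪ 0.0047, so the approximation is valid.

s ≈ 2.5 × 10^-23 M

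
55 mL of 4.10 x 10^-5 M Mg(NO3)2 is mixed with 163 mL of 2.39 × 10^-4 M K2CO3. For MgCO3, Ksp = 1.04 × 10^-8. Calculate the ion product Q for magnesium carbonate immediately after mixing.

1.85 x 10^-9

Total volume = 55 + 163 = 218 mL.
[Mg^2+] = 4.10 × 10^-5 × (55/218) = 1.034 x 10^-5 M
[CO3^2-] = 2.39 × 10^-4 × (163/218) = 1.787 x 10^-4 M
MgCO3(s) ⇌ Mg^2+(aq) + CO3^2-(aq), so Q = [Mg^2+][CO3^2-]
Q = (1.034 x 10^-5)(1.787 x 10^-4) = 1.85 × 10^-9
Q < Ksp, so no precipitate of MgCO3 forms.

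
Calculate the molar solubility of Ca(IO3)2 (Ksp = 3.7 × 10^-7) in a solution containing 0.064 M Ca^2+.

Ca(IO3)2(s) ⇌ Ca^2+(aq) + 2 IO3^-(aq)
Ksp = [Ca^2+][IO3^-]^2
If s mol/L dissolves here, [Ca^2+] = 0.064 + s ≈ 0.064, [IO3^-] = 2s (since the Ca^2+ already present dominates).
Ksp ≈ 0.064 × (2s)^2
s = 1.2 x 10^-3 M
Check: s = 1.2 × 10^-3 ≪ 0.064, so the approximation is valid.

s = 1.2 × 10^-3 M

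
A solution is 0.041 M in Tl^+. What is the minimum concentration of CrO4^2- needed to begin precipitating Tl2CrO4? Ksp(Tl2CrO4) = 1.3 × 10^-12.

Tl2CrO4(s) ⇌ 2 Tl^+ + CrO4^2-
Ksp = [Tl^+]^2[CrO4^2-]
Precipitation begins when Q = Ksp. With [Tl^+] = 0.041 M:
1.3 × 10^-12 = (0.041)^2 × [CrO4^2-]
[CrO4^2-] = (1.3 × 10^-12 / 1.68 x 10^-3) = 7.7 × 10^-10 M

[CrO4^2-] ≈ 7.7 × 10^-10 M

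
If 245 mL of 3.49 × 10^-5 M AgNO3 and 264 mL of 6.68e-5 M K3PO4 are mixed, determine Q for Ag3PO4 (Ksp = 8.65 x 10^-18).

1.64 x 10^-19

Total volume = 245 + 264 = 509 mL.
[Ag^+] = 3.49 × 10^-5 × (245/509) = 1.680 × 10^-5 M
[PO4^3-] = 6.68 x 10^-5 × (264/509) = 3.465 × 10^-5 M
Ag3PO4(s) ⇌ 3 Ag^+ + PO4^3-, so Q = [Ag^+]^3[PO4^3-]
Q = (1.680 x 10^-5)^3(3.465 x 10^-5) = 1.64 × 10^-19
Q < Ksp, so no precipitate of Ag3PO4 forms.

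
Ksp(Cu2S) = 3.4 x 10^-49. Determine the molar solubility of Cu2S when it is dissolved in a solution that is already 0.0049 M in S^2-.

4.2 × 10^-24 M

Cu2S(s) ⇌ 2 Cu^+(aq) + S^2-(aq)
Ksp = [Cu^+]^2[S^2-]
Let s = moles of Cu2S that dissolve per litre. [Cu^+] = 2s, [S^2-] = 0.0049 + s ≈ 0.0049 (common-ion effect: S^2- is already 0.0049 M).
Ksp ≈ (2s)^2 × 0.0049
s = 4.2 × 10^-24 M
Check: s = 4.2 × 10^-24 ≪ 0.0049, so the approximation is valid.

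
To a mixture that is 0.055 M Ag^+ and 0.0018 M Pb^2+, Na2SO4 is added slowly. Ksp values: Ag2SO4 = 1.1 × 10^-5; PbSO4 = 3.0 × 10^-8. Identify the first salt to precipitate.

Each salt begins to precipitate when Q = Ksp, i.e. when [SO4^2-] reaches its threshold.
For Ag2SO4: 1.1 × 10^-5 = (0.055)^2 × [SO4^2-]  ⇒  [SO4^2-] = 3.6 × 10^-3 M.
For PbSO4: 3.0 × 10^-8 = 0.0018 × [SO4^2-]  ⇒  [SO4^2-] = 1.7 × 10^-5 M.
The salt with the lower threshold [SO4^2-] precipitates first: PbSO4.

PbSO4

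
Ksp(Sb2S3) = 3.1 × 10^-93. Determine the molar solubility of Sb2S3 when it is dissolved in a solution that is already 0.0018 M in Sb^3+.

Sb2S3(s) ⇌ 2 Sb^3+(aq) + 3 S^2-(aq)
Ksp = [Sb^3+]^2[S^2-]^3
Let s = moles of Sb2S3 that dissolve per litre. [Sb^3+] = 0.0018 + 2s ≈ 0.0018, [S^2-] = 3s (common-ion effect: Sb^3+ is already 0.0018 M).
Ksp ≈ (0.0018)^2 × (3s)^3
s = 3.3 × 10^-30 M
Check: 2s = 6.6 x 10^-30 ≪ 0.0018, so the approximation is valid.

3.3 x 10^-30 M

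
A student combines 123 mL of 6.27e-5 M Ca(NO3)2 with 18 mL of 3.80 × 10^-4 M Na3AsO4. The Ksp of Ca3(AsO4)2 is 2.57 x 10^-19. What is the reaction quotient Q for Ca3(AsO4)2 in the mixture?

Q = 3.85e-22

Total volume = 123 + 18 = 141 mL.
[Ca^2+] = 6.27 × 10^-5 × (123/141) = 5.470 × 10^-5 M
[AsO4^3-] = 3.80 x 10^-4 × (18/141) = 4.851 × 10^-5 M
Ca3(AsO4)2(s) ⇌ 3 Ca^2+(aq) + 2 AsO4^3-(aq), so Q = [Ca^2+]^3[AsO4^3-]^2
Q = (5.470 × 10^-5)^3(4.851 × 10^-5)^2 = 3.85 × 10^-22
Q < Ksp, so no precipitate of Ca3(AsO4)2 forms.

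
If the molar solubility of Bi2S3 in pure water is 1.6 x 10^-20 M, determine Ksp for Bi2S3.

Bi2S3(s) ⇌ 2 Bi^3+(aq) + 3 S^2-(aq)
With molar solubility s: [Bi^3+] = 2s, [S^2-] = 3s.
Ksp = [Bi^3+]^2[S^2-]^3
Ksp = (2s)^2(3s)^3 = 108s^5
With s = 1.6 × 10^-20: Ksp = 1.1 × 10^-97

Ksp = 1.1 × 10^-97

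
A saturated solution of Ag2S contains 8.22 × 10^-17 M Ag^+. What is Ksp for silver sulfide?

Ksp = 2.78 x 10^-49

Ag2S(s) ⇌ 2 Ag^+ + S^2-
Stoichiometry gives [S^2-] = (1/2)[Ag^+] = 4.110 × 10^-17 M.
Ksp = [Ag^+]^2[S^2-]
Ksp = (8.22 × 10^-17)^2 × 4.110 × 10^-17 = 2.78 × 10^-49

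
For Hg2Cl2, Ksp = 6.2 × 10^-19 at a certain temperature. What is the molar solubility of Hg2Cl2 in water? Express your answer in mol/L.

Hg2Cl2(s) ⇌ Hg2^2+ + 2 Cl^-
Ksp = [Hg2^2+][Cl^-]^2
If s mol/L of Hg2Cl2 dissolves, [Hg2^2+] = s and [Cl^-] = 2s.
Substituting: Ksp = s(2s)^2 = 4s^3
s^3 = 6.2 × 10^-19 / 4, so s = 5.4 x 10^-7 M

s = 5.4e-7 M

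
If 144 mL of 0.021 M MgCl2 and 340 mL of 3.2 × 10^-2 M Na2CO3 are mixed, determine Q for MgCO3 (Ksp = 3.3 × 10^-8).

Q ≈ 1.4e-4

Total volume = 144 + 340 = 484 mL.
[Mg^2+] = 2.1 × 10^-2 × (144/484) = 6.25 × 10^-3 M
[CO3^2-] = 3.2 x 10^-2 × (340/484) = 2.25 × 10^-2 M
MgCO3(s) ⇌ Mg^2+ + CO3^2-, so Q = [Mg^2+][CO3^2-]
Q = (6.25 x 10^-3)(2.25 × 10^-2) = 1.4 x 10^-4
Q > Ksp, so MgCO3 will precipitate.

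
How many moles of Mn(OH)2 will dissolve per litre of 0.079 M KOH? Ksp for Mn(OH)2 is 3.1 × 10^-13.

5.0e-11 M

Mn(OH)2(s) ⇌ Mn^2+ + 2 OH^-
Ksp = [Mn^2+][OH^-]^2
If s mol/L dissolves here, [Mn^2+] = s, [OH^-] = 0.079 + 2s ≈ 0.079 (Ksp is small, so little additional dissolves).
Ksp ≈ s × (0.079)^2
s = 5.0 × 10^-11 M
Check: 2s = 9.9 × 10^-11 ≪ 0.079, so the approximation is valid.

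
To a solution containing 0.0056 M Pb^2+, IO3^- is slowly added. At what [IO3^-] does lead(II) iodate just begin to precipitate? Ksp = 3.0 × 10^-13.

[IO3^-] ≈ 7.3 x 10^-6 M

Pb(IO3)2(s) ⇌ Pb^2+ + 2 IO3^-
Ksp = [Pb^2+][IO3^-]^2
Precipitation begins when Q = Ksp. With [Pb^2+] = 0.0056 M:
3.0 × 10^-13 = (0.0056) × [IO3^-]^2
[IO3^-] = (3.0 × 10^-13 / 5.6 x 10^-3)^(1/2) = 7.3 x 10^-6 M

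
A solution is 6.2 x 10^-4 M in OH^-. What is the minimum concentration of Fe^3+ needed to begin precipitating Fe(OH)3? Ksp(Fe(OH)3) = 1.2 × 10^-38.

5.0 × 10^-29 M

Fe(OH)3(s) ⇌ Fe^3+ + 3 OH^-
Ksp = [Fe^3+][OH^-]^3
Precipitation begins when Q = Ksp. With [OH^-] = 6.2 x 10^-4 M:
1.2 × 10^-38 = (6.2 x 10^-4)^3 × [Fe^3+]
[Fe^3+] = (1.2 × 10^-38 / 2.38 × 10^-10) = 5.0 x 10^-29 M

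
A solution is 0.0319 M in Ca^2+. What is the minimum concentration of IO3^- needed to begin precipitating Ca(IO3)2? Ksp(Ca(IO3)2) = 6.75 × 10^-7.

Ca(IO3)2(s) <=> Ca^2+(aq) + 2 IO3^-(aq)
Ksp = [Ca^2+][IO3^-]^2
Precipitation begins when Q = Ksp. With [Ca^2+] = 0.0319 M:
6.75 × 10^-7 = (0.0319) × [IO3^-]^2
[IO3^-] = (6.75 × 10^-7 / 3.19 x 10^-2)^(1/2) = 4.60 x 10^-3 M

[IO3^-] ≈ 4.60 × 10^-3 M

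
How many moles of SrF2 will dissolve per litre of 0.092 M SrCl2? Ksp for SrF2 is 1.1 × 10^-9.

SrF2(s) <=> Sr^2+ + 2 F^-
Ksp = [Sr^2+][F^-]^2
Let s = moles of SrF2 that dissolve per litre. [Sr^2+] = 0.092 + s ≈ 0.092, [F^-] = 2s (since Sr^2+ from SrCl2 dominates).
Ksp ≈ 0.092 × (2s)^2
s = 5.5 × 10^-5 M
Check: s = 5.5 × 10^-5 ≪ 0.092, so the approximation is valid.

s ≈ 5.5 × 10^-5 M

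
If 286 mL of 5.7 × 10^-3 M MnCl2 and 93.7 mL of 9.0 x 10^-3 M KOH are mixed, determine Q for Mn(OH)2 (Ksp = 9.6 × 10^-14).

Total volume = 286 + 93.7 = 379.7 mL.
[Mn^2+] = 5.7 × 10^-3 × (286/379.7) = 4.29 × 10^-3 M
[OH^-] = 9.0 x 10^-3 × (93.7/379.7) = 2.22 × 10^-3 M
Mn(OH)2(s) ⇌ Mn^2+(aq) + 2 OH^-(aq), so Q = [Mn^2+][OH^-]^2
Q = (4.29 x 10^-3)(2.22 × 10^-3)^2 = 2.1 × 10^-8
Q > Ksp, so Mn(OH)2 will precipitate.

Q ≈ 2.1e-8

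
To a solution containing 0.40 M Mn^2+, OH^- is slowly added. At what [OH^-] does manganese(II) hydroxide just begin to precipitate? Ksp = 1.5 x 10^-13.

[OH^-] = 6.1 × 10^-7 M

Mn(OH)2(s) ⇌ Mn^2+ + 2 OH^-
Ksp = [Mn^2+][OH^-]^2
Precipitation begins when Q = Ksp. With [Mn^2+] = 0.40 M:
1.5 x 10^-13 = (0.40) × [OH^-]^2
[OH^-] = (1.5 x 10^-13 / 4.0 × 10^-1)^(1/2) = 6.1 × 10^-7 M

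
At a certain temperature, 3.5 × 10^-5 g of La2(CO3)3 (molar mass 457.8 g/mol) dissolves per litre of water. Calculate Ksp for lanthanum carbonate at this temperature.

Ksp ≈ 2.8 × 10^-34

Molar solubility s = (3.5 × 10^-5 g/L) / (457.8 g/mol) = 7.65 x 10^-8 M.
La2(CO3)3(s) ⇌ 2 La^3+ + 3 CO3^2-
If s mol/L of La2(CO3)3 dissolves, [La^3+] = 2s and [CO3^2-] = 3s.
Ksp = [La^3+]^2[CO3^2-]^3
Substituting: Ksp = (2s)^2(3s)^3 = 108s^5
With s = 7.65 x 10^-8: Ksp = 2.8 × 10^-34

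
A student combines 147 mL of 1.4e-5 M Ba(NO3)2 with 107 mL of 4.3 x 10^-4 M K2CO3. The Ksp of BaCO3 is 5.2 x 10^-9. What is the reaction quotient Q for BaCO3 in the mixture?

Q = 1.5 × 10^-9

Total volume = 147 + 107 = 254 mL.
[Ba^2+] = 1.4 × 10^-5 × (147/254) = 8.10 × 10^-6 M
[CO3^2-] = 4.3 × 10^-4 × (107/254) = 1.81 × 10^-4 M
BaCO3(s) <=> Ba^2+(aq) + CO3^2-(aq), so Q = [Ba^2+][CO3^2-]
Q = (8.10 × 10^-6)(1.81 x 10^-4) = 1.5 × 10^-9
Q < Ksp, so no precipitate of BaCO3 forms.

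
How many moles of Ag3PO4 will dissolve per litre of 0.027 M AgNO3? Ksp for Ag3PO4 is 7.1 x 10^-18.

3.6 x 10^-13 M

Ag3PO4(s) <=> 3 Ag^+ + PO4^3-
Ksp = [Ag^+]^3[PO4^3-]
Let s be the molar solubility in this solution. [Ag^+] = 0.027 + 3s ≈ 0.027, [PO4^3-] = s (Ksp is small, so little additional dissolves).
Ksp ≈ (0.027)^3 × s
s = 3.6 x 10^-13 M
Check: 3s = 1.1 x 10^-12 ≪ 0.027, so the approximation is valid.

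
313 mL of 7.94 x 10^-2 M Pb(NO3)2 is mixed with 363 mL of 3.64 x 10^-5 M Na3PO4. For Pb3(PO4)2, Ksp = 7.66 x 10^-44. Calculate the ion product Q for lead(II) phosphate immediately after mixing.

Q ≈ 1.90 x 10^-14

Total volume = 313 + 363 = 676 mL.
[Pb^2+] = 7.94 × 10^-2 × (313/676) = 3.676 × 10^-2 M
[PO4^3-] = 3.64 × 10^-5 × (363/676) = 1.955 x 10^-5 M
Pb3(PO4)2(s) ⇌ 3 Pb^2+(aq) + 2 PO4^3-(aq), so Q = [Pb^2+]^3[PO4^3-]^2
Q = (3.676 x 10^-2)^3(1.955 × 10^-5)^2 = 1.90 x 10^-14
Q > Ksp, so Pb3(PO4)2 will precipitate.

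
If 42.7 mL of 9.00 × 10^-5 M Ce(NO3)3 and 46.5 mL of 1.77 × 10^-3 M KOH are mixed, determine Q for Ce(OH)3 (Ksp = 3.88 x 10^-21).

3.38 × 10^-14

Total volume = 42.7 + 46.5 = 89.2 mL.
[Ce^3+] = 9.00 x 10^-5 × (42.7/89.2) = 4.308 × 10^-5 M
[OH^-] = 1.77 × 10^-3 × (46.5/89.2) = 9.227 × 10^-4 M
Ce(OH)3(s) <=> Ce^3+ + 3 OH^-, so Q = [Ce^3+][OH^-]^3
Q = (4.308 × 10^-5)(9.227 × 10^-4)^3 = 3.38 × 10^-14
Q > Ksp, so Ce(OH)3 will precipitate.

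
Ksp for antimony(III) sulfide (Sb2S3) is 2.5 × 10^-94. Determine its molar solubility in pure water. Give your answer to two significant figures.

7.5 x 10^-20 M

Sb2S3(s) <=> 2 Sb^3+ + 3 S^2-
Ksp = [Sb^3+]^2[S^2-]^3
If s mol/L of Sb2S3 dissolves, [Sb^3+] = 2s and [S^2-] = 3s.
So Ksp = (2s)^2 × (3s)^3 = 108s^5
Solving, s = (2.5 × 10^-94/108)^(1/5) = 7.5 x 10^-20 M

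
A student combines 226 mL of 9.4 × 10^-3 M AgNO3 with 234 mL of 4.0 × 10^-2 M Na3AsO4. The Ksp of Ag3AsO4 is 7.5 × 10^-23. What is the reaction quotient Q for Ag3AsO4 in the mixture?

Total volume = 226 + 234 = 460 mL.
[Ag^+] = 9.4 x 10^-3 × (226/460) = 4.62 × 10^-3 M
[AsO4^3-] = 4.0 × 10^-2 × (234/460) = 2.03 × 10^-2 M
Ag3AsO4(s) ⇌ 3 Ag^+(aq) + AsO4^3-(aq), so Q = [Ag^+]^3[AsO4^3-]
Q = (4.62 × 10^-3)^3(2.03 × 10^-2) = 2.0 × 10^-9
Q > Ksp, so Ag3AsO4 will precipitate.

2.0 × 10^-9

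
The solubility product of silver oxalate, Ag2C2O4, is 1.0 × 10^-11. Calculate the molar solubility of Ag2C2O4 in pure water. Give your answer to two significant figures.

s ≈ 1.4 × 10^-4 M

Ag2C2O4(s) <=> 2 Ag^+(aq) + C2O4^2-(aq)
Ksp = [Ag^+]^2[C2O4^2-]
With molar solubility s: [Ag^+] = 2s, [C2O4^2-] = s.
Ksp = (2s)^2s = 4s^3
s = (1.0 × 10^-11 / 4)^(1/3) = 1.4 x 10^-4 M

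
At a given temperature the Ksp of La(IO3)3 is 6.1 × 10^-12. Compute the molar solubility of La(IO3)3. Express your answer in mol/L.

s = 6.9 x 10^-4 M

La(IO3)3(s) ⇌ La^3+(aq) + 3 IO3^-(aq)
Ksp = [La^3+][IO3^-]^3
Let s = molar solubility. Then [La^3+] = s and [IO3^-] = 3s.
So Ksp = s × (3s)^3 = 27s^4
s^4 = 6.1 × 10^-12 / 27, so s = 6.9 x 10^-4 M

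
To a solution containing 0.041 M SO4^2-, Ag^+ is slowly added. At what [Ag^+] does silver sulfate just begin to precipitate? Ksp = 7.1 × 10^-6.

0.013 M

Ag2SO4(s) <=> 2 Ag^+(aq) + SO4^2-(aq)
Ksp = [Ag^+]^2[SO4^2-]
Precipitation begins when Q = Ksp. With [SO4^2-] = 0.041 M:
7.1 × 10^-6 = (0.041) × [Ag^+]^2
[Ag^+] = (7.1 × 10^-6 / 4.1 x 10^-2)^(1/2) = 1.3 × 10^-2 M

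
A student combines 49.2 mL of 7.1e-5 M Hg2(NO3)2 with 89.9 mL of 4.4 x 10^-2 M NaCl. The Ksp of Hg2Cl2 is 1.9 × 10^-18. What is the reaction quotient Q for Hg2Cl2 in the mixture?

Q ≈ 2.0 × 10^-8

Total volume = 49.2 + 89.9 = 139.1 mL.
[Hg2^2+] = 7.1 × 10^-5 × (49.2/139.1) = 2.51 × 10^-5 M
[Cl^-] = 4.4 x 10^-2 × (89.9/139.1) = 2.84 x 10^-2 M
Hg2Cl2(s) ⇌ Hg2^2+(aq) + 2 Cl^-(aq), so Q = [Hg2^2+][Cl^-]^2
Q = (2.51 × 10^-5)(2.84 × 10^-2)^2 = 2.0 × 10^-8
Q > Ksp, so Hg2Cl2 will precipitate.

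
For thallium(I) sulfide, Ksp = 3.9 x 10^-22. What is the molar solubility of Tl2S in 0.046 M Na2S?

Tl2S(s) ⇌ 2 Tl^+ + S^2-
Ksp = [Tl^+]^2[S^2-]
Let s be the molar solubility in this solution. [Tl^+] = 2s, [S^2-] = 0.046 + s ≈ 0.046 (Ksp is small, so little additional dissolves).
Ksp ≈ (2s)^2 × 0.046
s = 4.6 × 10^-11 M
Check: s = 4.6 x 10^-11 ≪ 0.046, so the approximation is valid.

4.6e-11 M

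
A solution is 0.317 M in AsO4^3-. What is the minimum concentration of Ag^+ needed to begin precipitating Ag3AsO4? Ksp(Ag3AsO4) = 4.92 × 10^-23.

Ag3AsO4(s) ⇌ 3 Ag^+ + AsO4^3-
Ksp = [Ag^+]^3[AsO4^3-]
Precipitation begins when Q = Ksp. With [AsO4^3-] = 0.317 M:
4.92 × 10^-23 = (0.317) × [Ag^+]^3
[Ag^+] = (4.92 × 10^-23 / 3.17 × 10^-1)^(1/3) = 5.37 × 10^-8 M

[Ag^+] = 5.37e-8 M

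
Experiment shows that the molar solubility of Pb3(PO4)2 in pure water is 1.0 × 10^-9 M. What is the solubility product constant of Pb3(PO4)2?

Pb3(PO4)2(s) ⇌ 3 Pb^2+(aq) + 2 PO4^3-(aq)
With molar solubility s: [Pb^2+] = 3s, [PO4^3-] = 2s.
Ksp = [Pb^2+]^3[PO4^3-]^2
Ksp = (3s)^3(2s)^2 = 108s^5
With s = 1.0 × 10^-9: Ksp = 1.1 × 10^-43

1.1 × 10^-43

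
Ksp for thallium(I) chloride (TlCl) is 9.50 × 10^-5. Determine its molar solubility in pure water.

TlCl(s) <=> Tl^+(aq) + Cl^-(aq)
Ksp = [Tl^+][Cl^-]
For each mole of TlCl that dissolves: [Tl^+] = s, [Cl^-] = s.
Ksp = (s)(s) = s^2
s = √(9.50 × 10^-5) = 9.75 × 10^-3 M

9.75 x 10^-3 M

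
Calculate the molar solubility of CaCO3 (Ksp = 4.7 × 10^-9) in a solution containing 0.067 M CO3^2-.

CaCO3(s) ⇌ Ca^2+(aq) + CO3^2-(aq)
Ksp = [Ca^2+][CO3^2-]
Let s be the molar solubility in this solution. [Ca^2+] = s, [CO3^2-] = 0.067 + s ≈ 0.067 (Ksp is small, so little additional dissolves).
Ksp ≈ s × 0.067
s = 7.0 × 10^-8 M
Check: s = 7.0 × 10^-8 ≪ 0.067, so the approximation is valid.

s = 7.0e-8 M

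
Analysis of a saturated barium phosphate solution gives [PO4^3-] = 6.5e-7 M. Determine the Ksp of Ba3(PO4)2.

Ba3(PO4)2(s) ⇌ 3 Ba^2+(aq) + 2 PO4^3-(aq)
Stoichiometry gives [Ba^2+] = (3/2)[PO4^3-] = 9.75 x 10^-7 M.
Ksp = [Ba^2+]^3[PO4^3-]^2
Ksp = (9.75 × 10^-7)^3 × (6.5 × 10^-7)^2 = 3.9 x 10^-31

Ksp = 3.9e-31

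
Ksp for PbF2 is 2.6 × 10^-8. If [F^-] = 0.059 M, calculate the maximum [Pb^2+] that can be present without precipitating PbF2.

PbF2(s) ⇌ Pb^2+(aq) + 2 F^-(aq)
Ksp = [Pb^2+][F^-]^2
Precipitation begins when Q = Ksp. With [F^-] = 0.059 M:
2.6 × 10^-8 = (0.059)^2 × [Pb^2+]
[Pb^2+] = (2.6 × 10^-8 / 3.48 x 10^-3) = 7.5 × 10^-6 M

7.5e-6 M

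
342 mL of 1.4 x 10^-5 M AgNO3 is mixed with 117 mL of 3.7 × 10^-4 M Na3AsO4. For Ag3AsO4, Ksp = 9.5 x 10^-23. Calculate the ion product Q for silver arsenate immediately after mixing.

Q ≈ 1.1e-19

Total volume = 342 + 117 = 459 mL.
[Ag^+] = 1.4 x 10^-5 × (342/459) = 1.04 x 10^-5 M
[AsO4^3-] = 3.7 x 10^-4 × (117/459) = 9.43 x 10^-5 M
Ag3AsO4(s) ⇌ 3 Ag^+(aq) + AsO4^3-(aq), so Q = [Ag^+]^3[AsO4^3-]
Q = (1.04 × 10^-5)^3(9.43 × 10^-5) = 1.1 × 10^-19
Q > Ksp, so Ag3AsO4 will precipitate.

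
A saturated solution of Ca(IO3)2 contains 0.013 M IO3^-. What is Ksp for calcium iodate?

Ca(IO3)2(s) ⇌ Ca^2+(aq) + 2 IO3^-(aq)
Stoichiometry gives [Ca^2+] = (1/2)[IO3^-] = 6.50 × 10^-3 M.
Ksp = [Ca^2+][IO3^-]^2
Ksp = 6.50 × 10^-3 × (1.3 x 10^-2)^2 = 1.1 × 10^-6

Ksp = 1.1 × 10^-6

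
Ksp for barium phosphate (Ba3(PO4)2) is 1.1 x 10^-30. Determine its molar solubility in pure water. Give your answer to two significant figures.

Ba3(PO4)2(s) ⇌ 3 Ba^2+(aq) + 2 PO4^3-(aq)
Ksp = [Ba^2+]^3[PO4^3-]^2
If s mol/L of Ba3(PO4)2 dissolves, [Ba^2+] = 3s and [PO4^3-] = 2s.
So Ksp = (3s)^3 × (2s)^2 = 108s^5
s^5 = 1.1 x 10^-30 / 108, so s = 4.0 × 10^-7 M

s ≈ 4.0 x 10^-7 M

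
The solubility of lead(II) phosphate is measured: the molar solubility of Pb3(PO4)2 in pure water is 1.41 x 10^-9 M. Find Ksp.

Pb3(PO4)2(s) ⇌ 3 Pb^2+(aq) + 2 PO4^3-(aq)
If s mol/L of Pb3(PO4)2 dissolves, [Pb^2+] = 3s and [PO4^3-] = 2s.
Ksp = [Pb^2+]^3[PO4^3-]^2
Ksp = (3s)^3(2s)^2 = 108s^5
With s = 1.41 × 10^-9: Ksp = 6.02 × 10^-43

Ksp = 6.02 × 10^-43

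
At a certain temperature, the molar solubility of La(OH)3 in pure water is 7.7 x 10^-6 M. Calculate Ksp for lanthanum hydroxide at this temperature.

La(OH)3(s) ⇌ La^3+ + 3 OH^-
For each mole of La(OH)3 that dissolves: [La^3+] = s, [OH^-] = 3s.
Ksp = [La^3+][OH^-]^3
Substituting: Ksp = s(3s)^3 = 27s^4
With s = 7.7 x 10^-6: Ksp = 9.5 × 10^-20

Ksp = 9.5 × 10^-20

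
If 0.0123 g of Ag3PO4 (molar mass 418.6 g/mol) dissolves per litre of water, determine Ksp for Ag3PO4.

Molar solubility s = (1.23 x 10^-2 g/L) / (418.6 g/mol) = 2.938 x 10^-5 M.
Ag3PO4(s) <=> 3 Ag^+ + PO4^3-
If s mol/L of Ag3PO4 dissolves, [Ag^+] = 3s and [PO4^3-] = s.
Ksp = [Ag^+]^3[PO4^3-]
Ksp = (3s)^3s = 27s^4
With s = 2.938 × 10^-5: Ksp = 2.01 x 10^-17

Ksp = 2.01e-17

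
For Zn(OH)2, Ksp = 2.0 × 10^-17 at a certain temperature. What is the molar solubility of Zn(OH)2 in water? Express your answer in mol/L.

Zn(OH)2(s) ⇌ Zn^2+(aq) + 2 OH^-(aq)
Ksp = [Zn^2+][OH^-]^2
If s mol/L of Zn(OH)2 dissolves, [Zn^2+] = s and [OH^-] = 2s.
So Ksp = s × (2s)^2 = 4s^3
s = (2.0 × 10^-17 / 4)^(1/3) = 1.7 × 10^-6 M

s ≈ 1.7 x 10^-6 M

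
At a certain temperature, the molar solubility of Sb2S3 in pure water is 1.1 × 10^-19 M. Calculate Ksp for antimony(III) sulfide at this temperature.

1.7 × 10^-93

Sb2S3(s) ⇌ 2 Sb^3+(aq) + 3 S^2-(aq)
For each mole of Sb2S3 that dissolves: [Sb^3+] = 2s, [S^2-] = 3s.
Ksp = [Sb^3+]^2[S^2-]^3
Substituting: Ksp = (2s)^2(3s)^3 = 108s^5
Ksp = 108 × (1.1 × 10^-19)^5 = 1.7 × 10^-93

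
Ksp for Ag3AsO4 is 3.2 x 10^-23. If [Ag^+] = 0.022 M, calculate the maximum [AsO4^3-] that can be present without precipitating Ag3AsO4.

[AsO4^3-] = 3.0e-18 M

Ag3AsO4(s) ⇌ 3 Ag^+ + AsO4^3-
Ksp = [Ag^+]^3[AsO4^3-]
Precipitation begins when Q = Ksp. With [Ag^+] = 0.022 M:
3.2 x 10^-23 = (0.022)^3 × [AsO4^3-]
[AsO4^3-] = (3.2 x 10^-23 / 1.06 × 10^-5) = 3.0 x 10^-18 M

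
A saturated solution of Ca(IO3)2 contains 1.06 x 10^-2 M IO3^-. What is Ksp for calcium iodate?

Ca(IO3)2(s) ⇌ Ca^2+(aq) + 2 IO3^-(aq)
Stoichiometry gives [Ca^2+] = (1/2)[IO3^-] = 5.300 × 10^-3 M.
Ksp = [Ca^2+][IO3^-]^2
Ksp = 5.300 x 10^-3 × (1.06 × 10^-2)^2 = 5.96 × 10^-7

5.96e-7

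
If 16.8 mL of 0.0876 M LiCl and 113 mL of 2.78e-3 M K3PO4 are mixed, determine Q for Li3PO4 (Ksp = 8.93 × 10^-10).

Total volume = 16.8 + 113 = 129.8 mL.
[Li^+] = 8.76 × 10^-2 × (16.8/129.8) = 1.134 × 10^-2 M
[PO4^3-] = 2.78 × 10^-3 × (113/129.8) = 2.420 x 10^-3 M
Li3PO4(s) <=> 3 Li^+ + PO4^3-, so Q = [Li^+]^3[PO4^3-]
Q = (1.134 × 10^-2)^3(2.420 x 10^-3) = 3.53 × 10^-9
Q > Ksp, so Li3PO4 will precipitate.

3.53 × 10^-9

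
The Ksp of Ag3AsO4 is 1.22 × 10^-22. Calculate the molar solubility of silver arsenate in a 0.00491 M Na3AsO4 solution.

s ≈ 9.73 × 10^-8 M

Ag3AsO4(s) <=> 3 Ag^+(aq) + AsO4^3-(aq)
Ksp = [Ag^+]^3[AsO4^3-]
Let s = moles of Ag3AsO4 that dissolve per litre. [Ag^+] = 3s, [AsO4^3-] = 0.00491 + s ≈ 0.00491 (Ksp is small, so little additional dissolves).
Ksp ≈ (3s)^3 × 0.00491
s = 9.73 × 10^-8 M
Check: s = 9.7 × 10^-8 ≪ 0.00491, so the approximation is valid.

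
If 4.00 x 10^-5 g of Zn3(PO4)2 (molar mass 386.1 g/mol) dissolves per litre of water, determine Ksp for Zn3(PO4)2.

Molar solubility s = (4.00 × 10^-5 g/L) / (386.1 g/mol) = 1.036 × 10^-7 M.
Zn3(PO4)2(s) ⇌ 3 Zn^2+ + 2 PO4^3-
Let s = molar solubility. Then [Zn^2+] = 3s and [PO4^3-] = 2s.
Ksp = [Zn^2+]^3[PO4^3-]^2
So Ksp = (3s)^3 × (2s)^2 = 108s^5
With s = 1.036 x 10^-7: Ksp = 1.29 × 10^-33

1.29 x 10^-33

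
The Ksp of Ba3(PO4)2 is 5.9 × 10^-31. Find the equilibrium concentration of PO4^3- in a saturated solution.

Ba3(PO4)2(s) ⇌ 3 Ba^2+(aq) + 2 PO4^3-(aq)
Ksp = [Ba^2+]^3[PO4^3-]^2
If s mol/L of Ba3(PO4)2 dissolves, [Ba^2+] = 3s and [PO4^3-] = 2s.
Substituting: Ksp = (3s)^3(2s)^2 = 108s^5
s = (5.9 × 10^-31 / 108)^(1/5) = 3.53 × 10^-7 M
[PO4^3-] = 2s = 7.1 × 10^-7 M

[PO4^3-] ≈ 7.1 × 10^-7 M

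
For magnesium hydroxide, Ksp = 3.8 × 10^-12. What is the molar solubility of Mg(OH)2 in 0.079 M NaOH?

Mg(OH)2(s) <=> Mg^2+ + 2 OH^-
Ksp = [Mg^2+][OH^-]^2
Let s = moles of Mg(OH)2 that dissolve per litre. [Mg^2+] = s, [OH^-] = 0.079 + 2s ≈ 0.079 (since OH^- from NaOH dominates).
Ksp ≈ s × (0.079)^2
s = 6.1 × 10^-10 M
Check: 2s = 1.2 x 10^-9 ≪ 0.079, so the approximation is valid.

s = 6.1 x 10^-10 M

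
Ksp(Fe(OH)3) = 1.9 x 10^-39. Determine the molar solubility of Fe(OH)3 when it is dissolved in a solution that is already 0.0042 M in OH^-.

s ≈ 2.6 × 10^-32 M

Fe(OH)3(s) ⇌ Fe^3+ + 3 OH^-
Ksp = [Fe^3+][OH^-]^3
Let s be the molar solubility in this solution. [Fe^3+] = s, [OH^-] = 0.0042 + 3s ≈ 0.0042 (common-ion effect: OH^- is already 0.0042 M).
Ksp ≈ s × (0.0042)^3
s = 2.6 × 10^-32 M
Check: 3s = 7.7 x 10^-32 ≪ 0.0042, so the approximation is valid.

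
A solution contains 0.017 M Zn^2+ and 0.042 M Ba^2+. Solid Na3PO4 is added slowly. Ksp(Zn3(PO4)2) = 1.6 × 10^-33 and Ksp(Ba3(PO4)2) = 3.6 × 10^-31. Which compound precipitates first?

Zn3(PO4)2

Each salt begins to precipitate when Q = Ksp, i.e. when [PO4^3-] reaches its threshold.
For Zn3(PO4)2: 1.6 × 10^-33 = (0.017)^3 × [PO4^3-]^2  ⇒  [PO4^3-] = 1.8 × 10^-14 M.
For Ba3(PO4)2: 3.6 × 10^-31 = (0.042)^3 × [PO4^3-]^2  ⇒  [PO4^3-] = 7.0 × 10^-14 M.
The salt with the lower threshold [PO4^3-] precipitates first: Zn3(PO4)2.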